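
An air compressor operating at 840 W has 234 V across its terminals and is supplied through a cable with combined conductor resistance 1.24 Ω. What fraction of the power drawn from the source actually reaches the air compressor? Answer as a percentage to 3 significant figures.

I = P / V = 840 / 234 = 3.590 A through the cable.
P_line = I² R_line = (3.590)² × 1.24 = 15.98 W
P_source = P_load + P_line = 840.0 + 15.98 = 856.0 W
η = P_load / P_source = 840.0 / 856.0 = 0.9813

98.1 %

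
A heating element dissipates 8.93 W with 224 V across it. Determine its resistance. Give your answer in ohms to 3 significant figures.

The two known quantities fix the third via R = V² / P.
R = (224)² / 8.93 = 5619 Ω

5620 Ω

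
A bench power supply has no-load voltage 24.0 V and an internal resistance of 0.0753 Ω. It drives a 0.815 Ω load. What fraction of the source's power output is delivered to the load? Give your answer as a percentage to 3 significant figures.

η = P_load/(P_load+P_int) = I²R/(I²R+I²r) = R/(R+r) — the I² cancels for series elements.
η = R / (R + r) = 0.815 / (0.815 + 0.0753) = 0.9154

91.5 %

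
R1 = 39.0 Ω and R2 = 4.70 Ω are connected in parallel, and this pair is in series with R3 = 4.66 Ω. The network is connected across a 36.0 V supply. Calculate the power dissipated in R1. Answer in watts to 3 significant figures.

Reduce the parallel combination to a single R_p; the circuit then becomes R_p in series with the remaining resistor.
R_p = (39.0×4.70)/(39.0+4.70) = 4.195 Ω
R_total = R_p + 4.66 = 4.195 + 4.66 = 8.855 Ω
I = V / R_total = 36.0 / 8.855 = 4.066 A
Voltage across the parallel pair: V_p = I × R_p = 4.066 × 4.195 = 17.05 V
Use P = V²/R for R1 with V = V_p.
P_R1 = (17.05)² / 39.0 = 7.457 W

7.46 W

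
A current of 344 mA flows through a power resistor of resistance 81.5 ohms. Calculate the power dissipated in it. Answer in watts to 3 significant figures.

9.64 W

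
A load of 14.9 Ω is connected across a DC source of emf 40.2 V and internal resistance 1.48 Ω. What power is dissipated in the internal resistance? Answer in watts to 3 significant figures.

8.91 W

Internal loss is I²r, with I set by the total series resistance r+R.
I = ε / (r + R) = 40.2 / (1.48 + 14.9) = 2.454 A
P_int = I² r = (2.454)² × 1.48 = 8.914 W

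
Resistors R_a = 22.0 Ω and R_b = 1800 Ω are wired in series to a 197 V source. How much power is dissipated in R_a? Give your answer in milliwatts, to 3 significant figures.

257 mW

Since the resistors are in series they all carry the loop current I = V/R_total; the power in any one is I²R.
R_total = 22.0 + 1800 = 1822 Ω
I = V / R_total = 197 / 1822 = 0.1081 A
P_R_a = I² × R_a = (0.1081)² × 22.0 = 0.2572 W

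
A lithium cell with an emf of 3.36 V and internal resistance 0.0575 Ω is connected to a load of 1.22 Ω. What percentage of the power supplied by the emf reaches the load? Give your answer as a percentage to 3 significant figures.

95.5 %

Both r and R carry the same current, so the power split is just the resistance split: η = R/(R+r).
η = R / (R + r) = 1.22 / (1.22 + 0.0575) = 0.9550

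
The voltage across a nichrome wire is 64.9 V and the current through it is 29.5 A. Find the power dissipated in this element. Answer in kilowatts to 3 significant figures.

Both the voltage across and the current through the element are known, so P = V I applies directly.
P = 64.9 V × 29.50 A = 1915 W

1.91 kW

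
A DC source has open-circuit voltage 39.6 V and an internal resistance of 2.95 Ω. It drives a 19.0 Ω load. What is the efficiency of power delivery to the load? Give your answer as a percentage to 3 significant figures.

Efficiency is P_load / P_total. With a series r and R sharing the same I, P = I²R for each, so η = R/(R+r).
η = R / (R + r) = 19.0 / (19.0 + 2.95) = 0.8656

86.6 %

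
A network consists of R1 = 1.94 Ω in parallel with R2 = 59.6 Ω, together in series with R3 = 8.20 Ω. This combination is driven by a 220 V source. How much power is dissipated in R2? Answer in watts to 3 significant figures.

Reduce the parallel combination to a single R_p; the circuit then becomes R_p in series with the remaining resistor.
R_p = (1.94×59.6)/(1.94+59.6) = 1.879 Ω
R_total = R_p + 8.20 = 1.879 + 8.20 = 10.08 Ω
I = V / R_total = 220 / 10.08 = 21.83 A
Voltage across the parallel pair: V_p = I × R_p = 21.83 × 1.879 = 41.01 V
R2 has V_p across it, so P = V_p²/R2.
P_R2 = (41.01)² / 59.6 = 28.22 W

28.2 W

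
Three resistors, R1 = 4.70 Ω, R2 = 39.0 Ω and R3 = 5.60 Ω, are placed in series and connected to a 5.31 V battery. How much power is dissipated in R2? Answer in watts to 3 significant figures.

In a series string the same current flows through every resistor — find that current, then P = I²R for the one we want.
R_total = 4.70 + 39.0 + 5.60 = 49.30 Ω
I = V / R_total = 5.31 / 49.30 = 0.1077 A
P_R2 = I² × R2 = (0.1077)² × 39.0 = 0.4524 W

0.452 W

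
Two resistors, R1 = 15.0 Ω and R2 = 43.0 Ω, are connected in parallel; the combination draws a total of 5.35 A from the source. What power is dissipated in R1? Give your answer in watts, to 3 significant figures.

236 W

We need the common branch voltage; get it from I_total × R_eq, then P = V²/R for the branch.
1/R_eq = 1/15.0 + 1/43.0 ⇒ R_eq = 11.12 Ω
V = I_total × R_eq = 5.350 × 11.12 = 59.50 V
P_R1 = V² / R1 = (59.50)² / 15.0 = 236.0 W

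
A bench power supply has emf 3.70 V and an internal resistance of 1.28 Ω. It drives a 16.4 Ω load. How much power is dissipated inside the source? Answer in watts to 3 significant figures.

0.0561 W

The internal resistance carries the same current as the load; P_int = I²r.
I = ε / (r + R) = 3.70 / (1.28 + 16.4) = 0.2093 A
P_int = I² r = (0.2093)² × 1.28 = 0.05606 W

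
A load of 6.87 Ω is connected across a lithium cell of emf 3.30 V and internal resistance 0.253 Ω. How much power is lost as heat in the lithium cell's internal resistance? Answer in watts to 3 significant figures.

The internal resistance carries the same current as the load; P_int = I²r.
I = ε / (r + R) = 3.30 / (0.253 + 6.87) = 0.4633 A
P_int = I² r = (0.4633)² × 0.253 = 0.05430 W

0.0543 W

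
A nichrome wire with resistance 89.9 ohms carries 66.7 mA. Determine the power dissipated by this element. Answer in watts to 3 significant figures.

0.400 W

Current and resistance are given, so P = I²R is the direct form.
P = (0.06670 A)² × 89.9 Ω = 0.4000 W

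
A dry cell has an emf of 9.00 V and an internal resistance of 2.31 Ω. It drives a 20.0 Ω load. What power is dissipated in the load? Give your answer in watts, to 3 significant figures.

3.25 W

Load and internal resistance form a series loop — compute the loop current, then the load power via I²R.
I = ε / (r + R) = 9.00 / (2.31 + 20.0) = 0.4034 A
P_load = I² R = (0.4034)² × 20.0 = 3.255 W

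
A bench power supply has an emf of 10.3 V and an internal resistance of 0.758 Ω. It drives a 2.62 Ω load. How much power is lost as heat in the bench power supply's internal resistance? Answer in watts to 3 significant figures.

r is in series with the load, so it carries the full circuit current — the loss in it is I²r.
I = ε / (r + R) = 10.3 / (0.758 + 2.62) = 3.049 A
P_int = I² r = (3.049)² × 0.758 = 7.047 W

7.05 W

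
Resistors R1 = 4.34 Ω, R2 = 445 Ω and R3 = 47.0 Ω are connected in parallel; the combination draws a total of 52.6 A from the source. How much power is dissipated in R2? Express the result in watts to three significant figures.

96.4 W

We need the common branch voltage; get it from I_total × R_eq, then P = V²/R for the branch.
1/R_eq = 1/4.34 + 1/445 + 1/47.0 ⇒ R_eq = 3.938 Ω
V = I_total × R_eq = 52.60 × 3.938 = 207.1 V
P_R2 = V² / R2 = (207.1)² / 445 = 96.42 W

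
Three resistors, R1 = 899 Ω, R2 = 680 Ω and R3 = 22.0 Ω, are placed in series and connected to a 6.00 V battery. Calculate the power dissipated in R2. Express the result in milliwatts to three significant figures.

9.55 mW

Every series element carries the same I. Get I from the total resistance, then P = I² × R2.
R_total = 899 + 680 + 22.0 = 1601 Ω
I = V / R_total = 6.00 / 1601 = 0.003748 A
P_R2 = I² × R2 = (0.003748)² × 680 = 0.009551 W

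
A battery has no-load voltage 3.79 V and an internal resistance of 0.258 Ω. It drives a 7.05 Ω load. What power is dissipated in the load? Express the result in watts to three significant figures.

1.90 W

With r and R in series, I = ε/(r+R); the load dissipates I²R.
I = ε / (r + R) = 3.79 / (0.258 + 7.05) = 0.5186 A
P_load = I² R = (0.5186)² × 7.05 = 1.896 W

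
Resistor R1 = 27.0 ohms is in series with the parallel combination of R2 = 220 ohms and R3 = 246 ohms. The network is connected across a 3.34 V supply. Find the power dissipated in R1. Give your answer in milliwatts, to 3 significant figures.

14.7 mW

First combine the parallel branches into one equivalent R_p, then R1 + R_p is a series pair.
R_p = (220×246)/(220+246) = 116.1 Ω
R_total = 27.0 + 116.1 = 143.1 Ω
I = V / R_total = 3.34 / 143.1 = 0.02333 A
All the current flows through R1; use P = I²R.
P_R1 = (0.02333)² × 27.0 = 0.01470 W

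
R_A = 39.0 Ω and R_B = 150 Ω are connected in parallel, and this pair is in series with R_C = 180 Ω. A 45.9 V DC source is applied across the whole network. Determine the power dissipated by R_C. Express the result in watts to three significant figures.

8.52 W

First find R_p for the parallel pair, then treat R_p + R_C as a series loop.
R_p = (39.0×150)/(39.0+150) = 30.95 Ω
R_total = R_p + 180 = 30.95 + 180 = 211.0 Ω
I = V / R_total = 45.9 / 211.0 = 0.2176 A
R_C is the series element, so its power is I²R.
P_R_C = (0.2176)² × 180 = 8.522 W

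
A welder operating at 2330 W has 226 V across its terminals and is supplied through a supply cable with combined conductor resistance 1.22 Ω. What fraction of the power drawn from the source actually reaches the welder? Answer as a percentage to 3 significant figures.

I = P / V = 2330 / 226 = 10.31 A through the supply cable.
P_line = I² R_line = (10.31)² × 1.22 = 129.7 W
P_source = P_load + P_line = 2330 + 129.7 = 2460 W
η = P_load / P_source = 2330 / 2460 = 0.9473

94.7 %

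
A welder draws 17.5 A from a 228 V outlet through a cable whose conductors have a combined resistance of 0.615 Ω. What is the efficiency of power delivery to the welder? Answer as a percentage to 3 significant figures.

95.3 %

The cable carries the full 17.5 A.
P_line = I² R_line = (17.50)² × 0.615 = 188.3 W
P_source = V I = 228 × 17.50 = 3990 W; P_load = 3802 W
η = P_load / P_source = 3802 / 3990 = 0.9528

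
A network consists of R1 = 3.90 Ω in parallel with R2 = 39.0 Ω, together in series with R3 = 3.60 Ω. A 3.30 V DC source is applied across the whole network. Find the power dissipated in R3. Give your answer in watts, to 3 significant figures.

0.768 W

Reduce the parallel combination to a single R_p; the circuit then becomes R_p in series with the remaining resistor.
R_p = (3.90×39.0)/(3.90+39.0) = 3.545 Ω
R_total = R_p + 3.60 = 3.545 + 3.60 = 7.145 Ω
I = V / R_total = 3.30 / 7.145 = 0.4618 A
All the supply current flows through R3; use P = I²R3.
P_R3 = (0.4618)² × 3.60 = 0.7678 W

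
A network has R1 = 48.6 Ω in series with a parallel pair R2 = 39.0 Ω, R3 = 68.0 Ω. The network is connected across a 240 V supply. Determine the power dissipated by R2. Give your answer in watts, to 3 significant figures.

168 W

First combine the parallel branches into one equivalent R_p, then R1 + R_p is a series pair.
R_p = (39.0×68.0)/(39.0+68.0) = 24.79 Ω
R_total = 48.6 + 24.79 = 73.39 Ω
I = V / R_total = 240 / 73.39 = 3.270 A
Voltage across the parallel pair: V_p = I × R_p = 3.270 × 24.79 = 81.06 V
R2 is across V_p, so use P = V²/R for that branch.
P_R2 = (81.06)² / 39.0 = 168.5 W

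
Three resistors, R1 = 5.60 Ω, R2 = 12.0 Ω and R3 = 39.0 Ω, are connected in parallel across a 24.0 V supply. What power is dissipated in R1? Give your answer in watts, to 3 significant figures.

103 W

R1 sits directly across the source, so P = V²/R with V = 24.0 V.
P_R1 = V² / R1 = (24.0)² / 5.60 Ω = 102.9 W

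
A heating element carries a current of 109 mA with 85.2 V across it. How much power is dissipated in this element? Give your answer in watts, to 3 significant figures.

9.29 W

With V and I both given, power follows immediately from P = V I.
P = 85.2 V × 0.1090 A = 9.287 W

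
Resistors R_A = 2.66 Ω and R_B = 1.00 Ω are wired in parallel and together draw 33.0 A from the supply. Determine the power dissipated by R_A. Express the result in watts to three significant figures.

216 W

We need the common branch voltage; get it from I_total × R_eq, then P = V²/R for the branch.
1/R_eq = 1/2.66 + 1/1.00 ⇒ R_eq = 0.7268 Ω
V = I_total × R_eq = 33.00 × 0.7268 = 23.98 V
P_R_A = V² / R_A = (23.98)² / 2.66 = 216.2 W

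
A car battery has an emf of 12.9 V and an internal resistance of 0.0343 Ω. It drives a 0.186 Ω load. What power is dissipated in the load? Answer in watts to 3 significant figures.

638 W

The internal resistance and the load are in series, so the same I flows through both; get I from ε/(r+R), then I²R for the load.
I = ε / (r + R) = 12.9 / (0.0343 + 0.186) = 58.56 A
P_load = I² R = (58.56)² × 0.186 = 637.8 W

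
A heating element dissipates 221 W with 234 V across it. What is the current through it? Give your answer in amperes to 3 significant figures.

0.944 A

The two known quantities fix the third via I = P / V.
I = 221 / 234 = 0.9444 A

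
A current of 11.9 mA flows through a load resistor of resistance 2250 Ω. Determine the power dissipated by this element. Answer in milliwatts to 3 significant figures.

319 mW

With I and R stated, P = I²R applies in one step.
P = (0.01190 A)² × 2250 Ω = 0.3186 W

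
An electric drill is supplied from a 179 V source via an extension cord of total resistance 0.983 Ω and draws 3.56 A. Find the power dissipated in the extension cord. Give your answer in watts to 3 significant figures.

12.5 W

Only the current and the line resistance are needed for the I²R loss.
The extension cord carries the full 3.56 A.
P_line = I² R_line = (3.560)² × 0.983 = 12.46 W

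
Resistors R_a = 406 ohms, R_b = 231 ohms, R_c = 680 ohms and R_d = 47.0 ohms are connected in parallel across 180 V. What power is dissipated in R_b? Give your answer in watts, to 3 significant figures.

Every branch has 180 V across it, so for R_b the power is simply V²/R.
P_R_b = V² / R_b = (180)² / 231 Ω = 140.3 W

140 W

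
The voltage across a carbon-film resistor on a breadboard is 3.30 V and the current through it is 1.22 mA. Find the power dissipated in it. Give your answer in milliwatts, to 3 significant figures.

4.03 mW

V and I are known directly — P = V I, no intermediate step needed.
P = 3.30 V × 0.001220 A = 0.004026 W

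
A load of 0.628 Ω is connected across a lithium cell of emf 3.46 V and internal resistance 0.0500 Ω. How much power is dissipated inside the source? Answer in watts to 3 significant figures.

The internal resistance carries the same current as the load; P_int = I²r.
I = ε / (r + R) = 3.46 / (0.0500 + 0.628) = 5.103 A
P_int = I² r = (5.103)² × 0.0500 = 1.302 W

1.30 W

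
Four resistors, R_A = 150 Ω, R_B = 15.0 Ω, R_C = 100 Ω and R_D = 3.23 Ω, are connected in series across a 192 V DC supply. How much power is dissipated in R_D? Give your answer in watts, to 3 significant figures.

1.65 W

Since the resistors are in series they all carry the loop current I = V/R_total; the power in any one is I²R.
R_total = 150 + 15.0 + 100 + 3.23 = 268.2 Ω
I = V / R_total = 192 / 268.2 = 0.7158 A
P_R_D = I² × R_D = (0.7158)² × 3.23 = 1.655 W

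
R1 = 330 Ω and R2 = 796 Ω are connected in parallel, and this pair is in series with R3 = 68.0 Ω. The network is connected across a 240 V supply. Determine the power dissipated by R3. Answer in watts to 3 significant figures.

43.1 W

Combine R1 and R2 into their parallel equivalent first, reducing the network to two series resistors.
R_p = (330×796)/(330+796) = 233.3 Ω
R_total = R_p + 68.0 = 233.3 + 68.0 = 301.3 Ω
I = V / R_total = 240 / 301.3 = 0.7966 A
R3 is the series element, so its power is I²R.
P_R3 = (0.7966)² × 68.0 = 43.15 W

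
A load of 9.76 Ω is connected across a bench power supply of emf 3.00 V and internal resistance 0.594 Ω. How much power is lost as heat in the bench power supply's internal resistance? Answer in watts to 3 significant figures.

The source's internal resistance is just another series element carrying I; its dissipation is I²r.
I = ε / (r + R) = 3.00 / (0.594 + 9.76) = 0.2897 A
P_int = I² r = (0.2897)² × 0.594 = 0.04987 W

0.0499 W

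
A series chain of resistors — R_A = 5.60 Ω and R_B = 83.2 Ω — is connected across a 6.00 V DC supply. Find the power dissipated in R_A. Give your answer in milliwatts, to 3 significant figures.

25.6 mW

Since the resistors are in series they all carry the loop current I = V/R_total; the power in any one is I²R.
R_total = 5.60 + 83.2 = 88.80 Ω
I = V / R_total = 6.00 / 88.80 = 0.06757 A
P_R_A = I² × R_A = (0.06757)² × 5.60 = 0.02557 W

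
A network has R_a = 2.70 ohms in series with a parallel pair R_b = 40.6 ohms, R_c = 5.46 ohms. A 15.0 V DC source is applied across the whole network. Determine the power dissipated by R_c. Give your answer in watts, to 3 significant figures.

16.9 W

Reduce the parallel pair to R_p first; the network is then a simple series string.
R_p = (40.6×5.46)/(40.6+5.46) = 4.813 Ω
R_total = 2.70 + 4.813 = 7.513 Ω
I = V / R_total = 15.0 / 7.513 = 1.997 A
Voltage across the parallel pair: V_p = I × R_p = 1.997 × 4.813 = 9.609 V
With V_p across R_c, its power is V_p²/R_c.
P_R_c = (9.609)² / 5.46 = 16.91 W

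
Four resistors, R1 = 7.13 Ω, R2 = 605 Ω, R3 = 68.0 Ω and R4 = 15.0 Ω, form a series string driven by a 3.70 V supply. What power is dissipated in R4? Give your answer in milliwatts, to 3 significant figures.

In a series string the same current flows through every resistor — find that current, then P = I²R for the one we want.
R_total = 7.13 + 605 + 68.0 + 15.0 = 695.1 Ω
I = V / R_total = 3.70 / 695.1 = 0.005323 A
P_R4 = I² × R4 = (0.005323)² × 15.0 = 0.0004250 W

0.425 mW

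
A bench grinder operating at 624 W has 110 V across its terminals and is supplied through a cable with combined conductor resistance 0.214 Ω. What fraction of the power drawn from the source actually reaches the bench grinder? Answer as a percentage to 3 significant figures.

98.9 %

I = P / V = 624 / 110 = 5.673 A through the cable.
P_line = I² R_line = (5.673)² × 0.214 = 6.886 W
P_source = P_load + P_line = 624.0 + 6.886 = 630.9 W
η = P_load / P_source = 624.0 / 630.9 = 0.9891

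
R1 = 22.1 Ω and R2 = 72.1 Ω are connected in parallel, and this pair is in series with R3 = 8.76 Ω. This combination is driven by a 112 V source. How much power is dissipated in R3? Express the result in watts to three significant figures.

Reduce the parallel combination to a single R_p; the circuit then becomes R_p in series with the remaining resistor.
R_p = (22.1×72.1)/(22.1+72.1) = 16.92 Ω
R_total = R_p + 8.76 = 16.92 + 8.76 = 25.68 Ω
I = V / R_total = 112 / 25.68 = 4.362 A
R3 is the series element, so its power is I²R.
P_R3 = (4.362)² × 8.76 = 166.7 W

167 W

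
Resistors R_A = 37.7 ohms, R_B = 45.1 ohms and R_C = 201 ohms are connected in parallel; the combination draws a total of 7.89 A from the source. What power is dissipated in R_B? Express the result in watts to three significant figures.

We need the common branch voltage; get it from I_total × R_eq, then P = V²/R for the branch.
1/R_eq = 1/37.7 + 1/45.1 + 1/201 ⇒ R_eq = 18.63 Ω
V = I_total × R_eq = 7.890 × 18.63 = 147.0 V
P_R_B = V² / R_B = (147.0)² / 45.1 = 479.1 W

479 W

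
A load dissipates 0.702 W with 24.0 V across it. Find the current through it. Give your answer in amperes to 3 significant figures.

Rearranging the power relation for the two known quantities gives I = P / V.
I = 0.702 / 24.0 = 0.02925 A

0.0292 A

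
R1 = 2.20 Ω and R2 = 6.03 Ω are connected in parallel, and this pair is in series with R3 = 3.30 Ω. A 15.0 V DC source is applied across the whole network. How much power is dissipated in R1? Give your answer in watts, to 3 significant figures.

Reduce the parallel combination to a single R_p; the circuit then becomes R_p in series with the remaining resistor.
R_p = (2.20×6.03)/(2.20+6.03) = 1.612 Ω
R_total = R_p + 3.30 = 1.612 + 3.30 = 4.912 Ω
I = V / R_total = 15.0 / 4.912 = 3.054 A
Voltage across the parallel pair: V_p = I × R_p = 3.054 × 1.612 = 4.922 V
R1 sits across V_p; its power is V_p²/R.
P_R1 = (4.922)² / 2.20 = 11.01 W

11.0 W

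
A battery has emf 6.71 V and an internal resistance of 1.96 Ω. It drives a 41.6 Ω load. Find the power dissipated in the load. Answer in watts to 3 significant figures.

0.987 W

The internal resistance and the load are in series, so the same I flows through both; get I from ε/(r+R), then I²R for the load.
I = ε / (r + R) = 6.71 / (1.96 + 41.6) = 0.1540 A
P_load = I² R = (0.1540)² × 41.6 = 0.9871 W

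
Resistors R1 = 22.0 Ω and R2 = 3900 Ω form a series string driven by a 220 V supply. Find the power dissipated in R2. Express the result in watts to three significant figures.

12.3 W

Every series element carries the same I. Get I from the total resistance, then P = I² × R2.
R_total = 22.0 + 3900 = 3922 Ω
I = V / R_total = 220 / 3922 = 0.05609 A
P_R2 = I² × R2 = (0.05609)² × 3900 = 12.27 W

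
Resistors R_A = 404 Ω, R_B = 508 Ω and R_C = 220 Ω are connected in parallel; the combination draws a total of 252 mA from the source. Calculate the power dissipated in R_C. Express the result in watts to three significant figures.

3.57 W

We need the common branch voltage; get it from I_total × R_eq, then P = V²/R for the branch.
1/R_eq = 1/404 + 1/508 + 1/220 ⇒ R_eq = 111.2 Ω
V = I_total × R_eq = 0.2520 × 111.2 = 28.03 V
P_R_C = V² / R_C = (28.03)² / 220 = 3.572 W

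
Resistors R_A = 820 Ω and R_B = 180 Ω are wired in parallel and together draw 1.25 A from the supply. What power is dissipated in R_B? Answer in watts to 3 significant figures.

189 W

Only the total current is stated, so first find the parallel equivalent to get the voltage across the combination.
1/R_eq = 1/820 + 1/180 ⇒ R_eq = 147.6 Ω
V = I_total × R_eq = 1.250 × 147.6 = 184.5 V
P_R_B = V² / R_B = (184.5)² / 180 = 189.1 W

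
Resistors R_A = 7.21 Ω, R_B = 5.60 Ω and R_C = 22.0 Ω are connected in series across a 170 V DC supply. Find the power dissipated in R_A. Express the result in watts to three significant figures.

Since the resistors are in series they all carry the loop current I = V/R_total; the power in any one is I²R.
R_total = 7.21 + 5.60 + 22.0 = 34.81 Ω
I = V / R_total = 170 / 34.81 = 4.884 A
P_R_A = I² × R_A = (4.884)² × 7.21 = 172.0 W

172 W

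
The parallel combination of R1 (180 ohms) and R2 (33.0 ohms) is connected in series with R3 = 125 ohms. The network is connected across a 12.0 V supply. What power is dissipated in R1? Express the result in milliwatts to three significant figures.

26.6 mW

Reduce the parallel combination to a single R_p; the circuit then becomes R_p in series with the remaining resistor.
R_p = (180×33.0)/(180+33.0) = 27.89 Ω
R_total = R_p + 125 = 27.89 + 125 = 152.9 Ω
I = V / R_total = 12.0 / 152.9 = 0.07849 A
Voltage across the parallel pair: V_p = I × R_p = 0.07849 × 27.89 = 2.189 V
R1 has V_p across it, so P = V_p²/R1.
P_R1 = (2.189)² / 180 = 0.02662 W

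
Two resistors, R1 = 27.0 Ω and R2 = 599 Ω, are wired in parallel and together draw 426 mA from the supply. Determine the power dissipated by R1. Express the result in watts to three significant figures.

4.49 W

We need the common branch voltage; get it from I_total × R_eq, then P = V²/R for the branch.
1/R_eq = 1/27.0 + 1/599 ⇒ R_eq = 25.84 Ω
V = I_total × R_eq = 0.4260 × 25.84 = 11.01 V
P_R1 = V² / R1 = (11.01)² / 27.0 = 4.486 W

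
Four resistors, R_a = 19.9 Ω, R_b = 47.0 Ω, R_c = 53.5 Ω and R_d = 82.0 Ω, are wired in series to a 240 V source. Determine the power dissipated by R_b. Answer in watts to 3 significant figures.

66.1 W

Every series element carries the same I. Get I from the total resistance, then P = I² × R_b.
R_total = 19.9 + 47.0 + 53.5 + 82.0 = 202.4 Ω
I = V / R_total = 240 / 202.4 = 1.186 A
P_R_b = I² × R_b = (1.186)² × 47.0 = 66.08 W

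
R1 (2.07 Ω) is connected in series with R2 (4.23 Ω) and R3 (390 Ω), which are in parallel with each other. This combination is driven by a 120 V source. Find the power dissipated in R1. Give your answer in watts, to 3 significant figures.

Collapse R2‖R3 to a single equivalent, reducing the network to two series elements.
R_p = (4.23×390)/(4.23+390) = 4.185 Ω
R_total = 2.07 + 4.185 = 6.255 Ω
I = V / R_total = 120 / 6.255 = 19.19 A
The full supply current passes through R1: P = I²R.
P_R1 = (19.19)² × 2.07 = 762.0 W

762 W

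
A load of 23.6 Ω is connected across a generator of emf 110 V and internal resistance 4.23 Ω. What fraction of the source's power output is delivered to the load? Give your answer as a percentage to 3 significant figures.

84.8 %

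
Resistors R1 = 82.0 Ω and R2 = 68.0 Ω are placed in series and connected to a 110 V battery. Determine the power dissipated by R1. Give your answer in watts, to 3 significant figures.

Every series element carries the same I. Get I from the total resistance, then P = I² × R1.
R_total = 82.0 + 68.0 = 150.0 Ω
I = V / R_total = 110 / 150.0 = 0.7333 A
P_R1 = I² × R1 = (0.7333)² × 82.0 = 44.10 W

44.1 W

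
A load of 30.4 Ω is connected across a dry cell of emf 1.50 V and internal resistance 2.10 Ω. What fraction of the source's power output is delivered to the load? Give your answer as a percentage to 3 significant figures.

93.5 %

Efficiency is P_load / P_total. With a series r and R sharing the same I, P = I²R for each, so η = R/(R+r).
η = R / (R + r) = 30.4 / (30.4 + 2.10) = 0.9354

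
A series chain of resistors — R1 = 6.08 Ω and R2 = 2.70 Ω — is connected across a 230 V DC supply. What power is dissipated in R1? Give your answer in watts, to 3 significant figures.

4170 W

In a series string the same current flows through every resistor — find that current, then P = I²R for the one we want.
R_total = 6.08 + 2.70 = 8.780 Ω
I = V / R_total = 230 / 8.780 = 26.20 A
P_R1 = I² × R1 = (26.20)² × 6.08 = 4172 W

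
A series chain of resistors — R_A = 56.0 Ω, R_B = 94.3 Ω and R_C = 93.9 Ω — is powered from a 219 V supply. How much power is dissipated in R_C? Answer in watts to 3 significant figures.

75.5 W

The current is common to all series resistors; compute it, then apply P = I²R for the target.
R_total = 56.0 + 94.3 + 93.9 = 244.2 Ω
I = V / R_total = 219 / 244.2 = 0.8968 A
P_R_C = I² × R_C = (0.8968)² × 93.9 = 75.52 W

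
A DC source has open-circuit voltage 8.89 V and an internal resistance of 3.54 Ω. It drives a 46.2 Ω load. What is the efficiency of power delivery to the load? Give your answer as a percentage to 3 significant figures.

92.9 %

Both r and R carry the same current, so the power split is just the resistance split: η = R/(R+r).
η = R / (R + r) = 46.2 / (46.2 + 3.54) = 0.9288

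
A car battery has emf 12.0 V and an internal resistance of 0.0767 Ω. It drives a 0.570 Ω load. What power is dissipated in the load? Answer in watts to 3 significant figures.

Find the circuit current first, then P = I²R for the load (series elements share I).
I = ε / (r + R) = 12.0 / (0.0767 + 0.570) = 18.56 A
P_load = I² R = (18.56)² × 0.570 = 196.3 W

196 W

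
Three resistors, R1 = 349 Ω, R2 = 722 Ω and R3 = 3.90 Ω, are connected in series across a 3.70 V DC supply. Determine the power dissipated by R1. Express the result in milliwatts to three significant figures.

4.14 mW

The current is common to all series resistors; compute it, then apply P = I²R for the target.
R_total = 349 + 722 + 3.90 = 1075 Ω
I = V / R_total = 3.70 / 1075 = 0.003442 A
P_R1 = I² × R1 = (0.003442)² × 349 = 0.004135 W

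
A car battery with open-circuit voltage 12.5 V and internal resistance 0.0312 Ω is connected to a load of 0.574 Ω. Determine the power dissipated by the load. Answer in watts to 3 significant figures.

245 W

With r and R in series, I = ε/(r+R); the load dissipates I²R.
I = ε / (r + R) = 12.5 / (0.0312 + 0.574) = 20.65 A
P_load = I² R = (20.65)² × 0.574 = 244.9 W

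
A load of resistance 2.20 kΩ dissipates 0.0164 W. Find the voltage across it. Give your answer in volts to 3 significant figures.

Inverting the appropriate power form: V = √(P R).
V = √(0.0164 × 2200) = 6.007 V

6.01 V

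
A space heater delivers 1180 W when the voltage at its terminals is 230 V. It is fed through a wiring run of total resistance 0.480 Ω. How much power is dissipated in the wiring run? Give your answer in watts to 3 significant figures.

12.6 W

Line loss is just I²R for the cable — we know both I and R_line directly.
I = P / V = 1180 / 230 = 5.130 A through the wiring run.
P_line = I² R_line = (5.130)² × 0.480 = 12.63 W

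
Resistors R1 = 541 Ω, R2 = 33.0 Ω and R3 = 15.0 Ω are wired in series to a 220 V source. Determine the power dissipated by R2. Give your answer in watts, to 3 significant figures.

Since the resistors are in series they all carry the loop current I = V/R_total; the power in any one is I²R.
R_total = 541 + 33.0 + 15.0 = 589.0 Ω
I = V / R_total = 220 / 589.0 = 0.3735 A
P_R2 = I² × R2 = (0.3735)² × 33.0 = 4.604 W

4.60 W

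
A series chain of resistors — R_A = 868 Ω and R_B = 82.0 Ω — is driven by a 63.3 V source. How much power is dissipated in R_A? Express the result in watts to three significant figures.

3.85 W

The current is common to all series resistors; compute it, then apply P = I²R for the target.
R_total = 868 + 82.0 = 950.0 Ω
I = V / R_total = 63.3 / 950.0 = 0.06663 A
P_R_A = I² × R_A = (0.06663)² × 868 = 3.854 W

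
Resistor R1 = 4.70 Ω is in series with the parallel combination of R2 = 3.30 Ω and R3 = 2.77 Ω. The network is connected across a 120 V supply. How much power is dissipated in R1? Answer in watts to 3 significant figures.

Replace R2 and R3 with their parallel equivalent so the circuit becomes R1 in series with R_p.
R_p = (3.30×2.77)/(3.30+2.77) = 1.506 Ω
R_total = 4.70 + 1.506 = 6.206 Ω
I = V / R_total = 120 / 6.206 = 19.34 A
R1 is in the main series path, so its power is I²R1.
P_R1 = (19.34)² × 4.70 = 1757 W

1760 W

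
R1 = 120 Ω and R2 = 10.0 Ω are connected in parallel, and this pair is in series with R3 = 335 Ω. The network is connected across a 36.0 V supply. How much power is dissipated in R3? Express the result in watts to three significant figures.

3.66 W

Reduce the parallel combination to a single R_p; the circuit then becomes R_p in series with the remaining resistor.
R_p = (120×10.0)/(120+10.0) = 9.231 Ω
R_total = R_p + 335 = 9.231 + 335 = 344.2 Ω
I = V / R_total = 36.0 / 344.2 = 0.1046 A
R3 is the series element, so its power is I²R.
P_R3 = (0.1046)² × 335 = 3.664 W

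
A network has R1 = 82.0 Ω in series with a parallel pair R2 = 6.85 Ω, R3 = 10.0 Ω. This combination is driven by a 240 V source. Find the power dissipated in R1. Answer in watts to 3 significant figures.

Collapse R2‖R3 to a single equivalent, reducing the network to two series elements.
R_p = (6.85×10.0)/(6.85+10.0) = 4.065 Ω
R_total = 82.0 + 4.065 = 86.07 Ω
I = V / R_total = 240 / 86.07 = 2.789 A
The full supply current passes through R1: P = I²R.
P_R1 = (2.789)² × 82.0 = 637.6 W

638 W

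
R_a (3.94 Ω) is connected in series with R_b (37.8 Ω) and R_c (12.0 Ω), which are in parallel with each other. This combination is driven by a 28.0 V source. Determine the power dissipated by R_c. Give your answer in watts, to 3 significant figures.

Collapse R_b‖R_c to a single equivalent, reducing the network to two series elements.
R_p = (37.8×12.0)/(37.8+12.0) = 9.108 Ω
R_total = 3.94 + 9.108 = 13.05 Ω
I = V / R_total = 28.0 / 13.05 = 2.146 A
Voltage across the parallel pair: V_p = I × R_p = 2.146 × 9.108 = 19.55 V
R_c sees V_p directly, so P = V_p² / R_c.
P_R_c = (19.55)² / 12.0 = 31.84 W

31.8 W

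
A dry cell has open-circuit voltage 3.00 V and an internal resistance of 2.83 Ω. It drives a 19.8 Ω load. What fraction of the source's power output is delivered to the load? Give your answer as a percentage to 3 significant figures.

87.5 %

Efficiency is P_load / P_total. With a series r and R sharing the same I, P = I²R for each, so η = R/(R+r).
η = R / (R + r) = 19.8 / (19.8 + 2.83) = 0.8749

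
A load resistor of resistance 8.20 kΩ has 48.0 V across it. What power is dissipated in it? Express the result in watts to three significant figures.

0.281 W

Voltage and resistance are given, so P = V²/R is the one-step route.
P = (48.0 V)² / 8200 Ω = 0.2810 W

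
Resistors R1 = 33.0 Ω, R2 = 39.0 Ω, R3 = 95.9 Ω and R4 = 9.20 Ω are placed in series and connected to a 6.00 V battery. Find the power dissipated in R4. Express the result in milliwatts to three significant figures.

10.6 mW

Series elements share the same current, so find I first, then use P = I²R.
R_total = 33.0 + 39.0 + 95.9 + 9.20 = 177.1 Ω
I = V / R_total = 6.00 / 177.1 = 0.03388 A
P_R4 = I² × R4 = (0.03388)² × 9.20 = 0.01056 W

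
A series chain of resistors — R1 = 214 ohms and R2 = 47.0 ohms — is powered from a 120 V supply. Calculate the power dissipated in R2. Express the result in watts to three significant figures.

In a series string the same current flows through every resistor — find that current, then P = I²R for the one we want.
R_total = 214 + 47.0 = 261.0 Ω
I = V / R_total = 120 / 261.0 = 0.4598 A
P_R2 = I² × R2 = (0.4598)² × 47.0 = 9.935 W

9.94 W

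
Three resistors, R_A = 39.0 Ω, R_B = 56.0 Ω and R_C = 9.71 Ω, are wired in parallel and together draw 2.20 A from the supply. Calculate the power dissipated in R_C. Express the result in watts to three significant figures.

23.2 W

Parallel branches share V, not I — compute V via R_eq, then use V²/R for the target branch.
1/R_eq = 1/39.0 + 1/56.0 + 1/9.71 ⇒ R_eq = 6.827 Ω
V = I_total × R_eq = 2.200 × 6.827 = 15.02 V
P_R_C = V² / R_C = (15.02)² / 9.71 = 23.23 W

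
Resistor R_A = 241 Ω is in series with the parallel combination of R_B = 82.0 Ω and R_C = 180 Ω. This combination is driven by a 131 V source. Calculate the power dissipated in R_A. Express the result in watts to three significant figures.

46.8 W

Collapse R_B‖R_C to a single equivalent, reducing the network to two series elements.
R_p = (82.0×180)/(82.0+180) = 56.34 Ω
R_total = 241 + 56.34 = 297.3 Ω
I = V / R_total = 131 / 297.3 = 0.4406 A
R_A carries the full series current, so P = I²R.
P_R_A = (0.4406)² × 241 = 46.78 W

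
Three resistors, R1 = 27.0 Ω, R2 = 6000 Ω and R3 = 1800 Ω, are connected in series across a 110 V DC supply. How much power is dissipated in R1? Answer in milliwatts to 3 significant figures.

5.33 mW

Since the resistors are in series they all carry the loop current I = V/R_total; the power in any one is I²R.
R_total = 27.0 + 6000 + 1800 = 7827 Ω
I = V / R_total = 110 / 7827 = 0.01405 A
P_R1 = I² × R1 = (0.01405)² × 27.0 = 0.005333 W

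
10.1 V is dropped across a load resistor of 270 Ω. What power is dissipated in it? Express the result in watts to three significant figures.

0.378 W

V and R are stated; P = V²/R avoids computing the current.
P = (10.1 V)² / 270 Ω = 0.3778 W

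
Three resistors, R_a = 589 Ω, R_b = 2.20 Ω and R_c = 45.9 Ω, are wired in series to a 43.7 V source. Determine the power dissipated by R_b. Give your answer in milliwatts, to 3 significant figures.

Since the resistors are in series they all carry the loop current I = V/R_total; the power in any one is I²R.
R_total = 589 + 2.20 + 45.9 = 637.1 Ω
I = V / R_total = 43.7 / 637.1 = 0.06859 A
P_R_b = I² × R_b = (0.06859)² × 2.20 = 0.01035 W

10.4 mW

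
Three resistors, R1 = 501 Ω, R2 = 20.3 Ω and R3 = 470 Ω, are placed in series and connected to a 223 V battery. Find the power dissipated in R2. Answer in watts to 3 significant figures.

In a series string the same current flows through every resistor — find that current, then P = I²R for the one we want.
R_total = 501 + 20.3 + 470 = 991.3 Ω
I = V / R_total = 223 / 991.3 = 0.2250 A
P_R2 = I² × R2 = (0.2250)² × 20.3 = 1.027 W

1.03 W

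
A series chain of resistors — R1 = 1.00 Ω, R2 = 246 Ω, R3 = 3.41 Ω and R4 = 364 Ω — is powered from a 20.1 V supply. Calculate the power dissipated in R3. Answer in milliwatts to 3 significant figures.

In a series string the same current flows through every resistor — find that current, then P = I²R for the one we want.
R_total = 1.00 + 246 + 3.41 + 364 = 614.4 Ω
I = V / R_total = 20.1 / 614.4 = 0.03271 A
P_R3 = I² × R3 = (0.03271)² × 3.41 = 0.003649 W

3.65 mW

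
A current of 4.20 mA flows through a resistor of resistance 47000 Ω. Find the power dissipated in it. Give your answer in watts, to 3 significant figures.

With I and R stated, P = I²R applies in one step.
P = (0.004200 A)² × 47000 Ω = 0.8291 W

0.829 W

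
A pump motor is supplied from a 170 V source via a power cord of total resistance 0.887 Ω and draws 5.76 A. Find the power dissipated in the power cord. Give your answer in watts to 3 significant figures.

29.4 W

The power cord is a series resistance carrying the load current; its dissipation is I²R_line.
The power cord carries the full 5.76 A.
P_line = I² R_line = (5.760)² × 0.887 = 29.43 W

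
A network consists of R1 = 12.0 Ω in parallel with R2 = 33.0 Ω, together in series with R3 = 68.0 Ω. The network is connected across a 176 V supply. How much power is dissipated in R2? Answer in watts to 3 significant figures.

12.3 W

First find R_p for the parallel pair, then treat R_p + R3 as a series loop.
R_p = (12.0×33.0)/(12.0+33.0) = 8.800 Ω
R_total = R_p + 68.0 = 8.800 + 68.0 = 76.80 Ω
I = V / R_total = 176 / 76.80 = 2.292 A
Voltage across the parallel pair: V_p = I × R_p = 2.292 × 8.800 = 20.17 V
R2 has V_p across it, so P = V_p²/R2.
P_R2 = (20.17)² / 33.0 = 12.32 W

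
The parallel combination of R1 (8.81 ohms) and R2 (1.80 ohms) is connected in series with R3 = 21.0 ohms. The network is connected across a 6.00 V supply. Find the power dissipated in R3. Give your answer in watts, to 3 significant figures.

First find R_p for the parallel pair, then treat R_p + R3 as a series loop.
R_p = (8.81×1.80)/(8.81+1.80) = 1.495 Ω
R_total = R_p + 21.0 = 1.495 + 21.0 = 22.49 Ω
I = V / R_total = 6.00 / 22.49 = 0.2667 A
R3 is the series element, so its power is I²R.
P_R3 = (0.2667)² × 21.0 = 1.494 W

1.49 W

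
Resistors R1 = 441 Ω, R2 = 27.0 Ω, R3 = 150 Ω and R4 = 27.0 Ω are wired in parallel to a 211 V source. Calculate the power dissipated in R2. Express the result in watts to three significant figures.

The supply voltage appears across each parallel branch — just use P = V²/R2.
P_R2 = V² / R2 = (211)² / 27.0 Ω = 1649 W

1650 W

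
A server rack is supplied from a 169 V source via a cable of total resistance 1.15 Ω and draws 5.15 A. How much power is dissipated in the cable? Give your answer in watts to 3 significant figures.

30.5 W

The cable is a series resistance carrying the load current; its dissipation is I²R_line.
The cable carries the full 5.15 A.
P_line = I² R_line = (5.150)² × 1.15 = 30.50 W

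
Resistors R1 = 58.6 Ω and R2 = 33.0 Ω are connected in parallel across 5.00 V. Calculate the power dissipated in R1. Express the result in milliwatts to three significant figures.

427 mW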